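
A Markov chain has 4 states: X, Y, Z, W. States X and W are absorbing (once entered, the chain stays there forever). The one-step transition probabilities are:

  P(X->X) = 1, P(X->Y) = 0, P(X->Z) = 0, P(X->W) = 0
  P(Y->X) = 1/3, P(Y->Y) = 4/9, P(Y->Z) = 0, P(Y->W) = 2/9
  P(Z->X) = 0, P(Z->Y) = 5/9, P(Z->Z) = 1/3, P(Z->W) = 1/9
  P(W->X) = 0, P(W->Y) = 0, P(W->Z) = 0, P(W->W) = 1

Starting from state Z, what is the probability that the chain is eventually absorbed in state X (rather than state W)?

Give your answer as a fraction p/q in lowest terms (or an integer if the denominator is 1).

Let a_i = P(absorbed in X | start in state i).
Boundary conditions: a_X = 1, a_W = 0.
For each transient state i, a_i = sum_j P(i->j) * a_j:
  a_Y = 1/3*a_X + 4/9*a_Y + 0*a_Z + 2/9*a_W
  a_Z = 0*a_X + 5/9*a_Y + 1/3*a_Z + 1/9*a_W

Substituting a_X = 1 and a_W = 0, rearrange to (I - Q) a = r where r[i] = P(i -> X):
  [5/9, 0] . (a_Y, a_Z) = 1/3
  [-5/9, 2/3] . (a_Y, a_Z) = 0

Solving yields:
  a_Y = 3/5
  a_Z = 1/2

Starting state is Z, so the absorption probability is a_Z = 1/2.

Answer: 1/2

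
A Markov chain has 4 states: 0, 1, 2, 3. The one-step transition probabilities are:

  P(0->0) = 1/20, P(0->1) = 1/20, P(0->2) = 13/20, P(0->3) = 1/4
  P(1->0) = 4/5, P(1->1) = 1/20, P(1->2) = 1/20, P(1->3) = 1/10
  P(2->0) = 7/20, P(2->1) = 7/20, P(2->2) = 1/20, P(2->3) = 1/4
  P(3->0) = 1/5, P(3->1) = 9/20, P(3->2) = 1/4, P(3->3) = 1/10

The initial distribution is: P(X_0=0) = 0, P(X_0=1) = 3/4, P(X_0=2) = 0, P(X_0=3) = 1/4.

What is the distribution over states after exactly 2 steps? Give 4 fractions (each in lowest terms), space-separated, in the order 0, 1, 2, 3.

Answer: 83/400 3/25 23/50 17/80

Derivation:
Propagating the distribution step by step (d_{t+1} = d_t * P):
d_0 = (0=0, 1=3/4, 2=0, 3=1/4)
  d_1[0] = 0*1/20 + 3/4*4/5 + 0*7/20 + 1/4*1/5 = 13/20
  d_1[1] = 0*1/20 + 3/4*1/20 + 0*7/20 + 1/4*9/20 = 3/20
  d_1[2] = 0*13/20 + 3/4*1/20 + 0*1/20 + 1/4*1/4 = 1/10
  d_1[3] = 0*1/4 + 3/4*1/10 + 0*1/4 + 1/4*1/10 = 1/10
d_1 = (0=13/20, 1=3/20, 2=1/10, 3=1/10)
  d_2[0] = 13/20*1/20 + 3/20*4/5 + 1/10*7/20 + 1/10*1/5 = 83/400
  d_2[1] = 13/20*1/20 + 3/20*1/20 + 1/10*7/20 + 1/10*9/20 = 3/25
  d_2[2] = 13/20*13/20 + 3/20*1/20 + 1/10*1/20 + 1/10*1/4 = 23/50
  d_2[3] = 13/20*1/4 + 3/20*1/10 + 1/10*1/4 + 1/10*1/10 = 17/80
d_2 = (0=83/400, 1=3/25, 2=23/50, 3=17/80)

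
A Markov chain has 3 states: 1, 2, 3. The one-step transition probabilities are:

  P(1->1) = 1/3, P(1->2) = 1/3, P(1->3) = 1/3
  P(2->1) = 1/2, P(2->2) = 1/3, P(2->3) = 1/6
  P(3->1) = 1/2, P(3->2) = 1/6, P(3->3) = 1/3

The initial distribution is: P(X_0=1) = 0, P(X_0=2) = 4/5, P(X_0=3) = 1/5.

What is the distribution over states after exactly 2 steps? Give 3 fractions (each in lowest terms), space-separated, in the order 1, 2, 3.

Answer: 5/12 3/10 17/60

Derivation:
Propagating the distribution step by step (d_{t+1} = d_t * P):
d_0 = (1=0, 2=4/5, 3=1/5)
  d_1[1] = 0*1/3 + 4/5*1/2 + 1/5*1/2 = 1/2
  d_1[2] = 0*1/3 + 4/5*1/3 + 1/5*1/6 = 3/10
  d_1[3] = 0*1/3 + 4/5*1/6 + 1/5*1/3 = 1/5
d_1 = (1=1/2, 2=3/10, 3=1/5)
  d_2[1] = 1/2*1/3 + 3/10*1/2 + 1/5*1/2 = 5/12
  d_2[2] = 1/2*1/3 + 3/10*1/3 + 1/5*1/6 = 3/10
  d_2[3] = 1/2*1/3 + 3/10*1/6 + 1/5*1/3 = 17/60
d_2 = (1=5/12, 2=3/10, 3=17/60)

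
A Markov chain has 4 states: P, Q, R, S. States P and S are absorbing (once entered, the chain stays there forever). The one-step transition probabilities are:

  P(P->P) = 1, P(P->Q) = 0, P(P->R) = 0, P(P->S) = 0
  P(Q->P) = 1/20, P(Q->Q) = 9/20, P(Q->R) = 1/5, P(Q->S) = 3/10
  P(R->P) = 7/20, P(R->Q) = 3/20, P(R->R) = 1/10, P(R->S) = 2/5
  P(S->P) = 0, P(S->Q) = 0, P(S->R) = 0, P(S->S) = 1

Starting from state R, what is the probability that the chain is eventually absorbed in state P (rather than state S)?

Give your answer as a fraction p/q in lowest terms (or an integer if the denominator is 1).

Answer: 40/93

Derivation:
Let a_i = P(absorbed in P | start in state i).
Boundary conditions: a_P = 1, a_S = 0.
For each transient state i, a_i = sum_j P(i->j) * a_j:
  a_Q = 1/20*a_P + 9/20*a_Q + 1/5*a_R + 3/10*a_S
  a_R = 7/20*a_P + 3/20*a_Q + 1/10*a_R + 2/5*a_S

Substituting a_P = 1 and a_S = 0, rearrange to (I - Q) a = r where r[i] = P(i -> P):
  [11/20, -1/5] . (a_Q, a_R) = 1/20
  [-3/20, 9/10] . (a_Q, a_R) = 7/20

Solving yields:
  a_Q = 23/93
  a_R = 40/93

Starting state is R, so the absorption probability is a_R = 40/93.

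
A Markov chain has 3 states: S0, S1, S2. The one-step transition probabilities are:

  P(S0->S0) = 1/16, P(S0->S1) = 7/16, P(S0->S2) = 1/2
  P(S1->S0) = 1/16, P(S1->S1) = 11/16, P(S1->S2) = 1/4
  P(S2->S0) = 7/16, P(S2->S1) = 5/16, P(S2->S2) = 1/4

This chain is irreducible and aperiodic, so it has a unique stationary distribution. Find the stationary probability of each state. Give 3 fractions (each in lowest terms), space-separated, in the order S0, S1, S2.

Answer: 5/29 31/58 17/58

Derivation:
The stationary distribution satisfies pi = pi * P, i.e.:
  pi_S0 = 1/16*pi_S0 + 1/16*pi_S1 + 7/16*pi_S2
  pi_S1 = 7/16*pi_S0 + 11/16*pi_S1 + 5/16*pi_S2
  pi_S2 = 1/2*pi_S0 + 1/4*pi_S1 + 1/4*pi_S2
with normalization: pi_S0 + pi_S1 + pi_S2 = 1.

Using the first 2 balance equations plus normalization, the linear system A*pi = b is:
  [-15/16, 1/16, 7/16] . pi = 0
  [7/16, -5/16, 5/16] . pi = 0
  [1, 1, 1] . pi = 1

Solving yields:
  pi_S0 = 5/29
  pi_S1 = 31/58
  pi_S2 = 17/58

Verification (pi * P):
  5/29*1/16 + 31/58*1/16 + 17/58*7/16 = 5/29 = pi_S0  (ok)
  5/29*7/16 + 31/58*11/16 + 17/58*5/16 = 31/58 = pi_S1  (ok)
  5/29*1/2 + 31/58*1/4 + 17/58*1/4 = 17/58 = pi_S2  (ok)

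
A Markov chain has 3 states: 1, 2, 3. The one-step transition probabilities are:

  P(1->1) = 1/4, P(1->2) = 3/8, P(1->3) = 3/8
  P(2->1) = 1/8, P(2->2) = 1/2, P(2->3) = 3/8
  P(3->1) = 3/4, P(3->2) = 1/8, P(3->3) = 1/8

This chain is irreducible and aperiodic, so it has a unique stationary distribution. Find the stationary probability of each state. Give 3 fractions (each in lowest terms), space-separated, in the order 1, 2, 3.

Answer: 5/14 12/35 3/10

Derivation:
The stationary distribution satisfies pi = pi * P, i.e.:
  pi_1 = 1/4*pi_1 + 1/8*pi_2 + 3/4*pi_3
  pi_2 = 3/8*pi_1 + 1/2*pi_2 + 1/8*pi_3
  pi_3 = 3/8*pi_1 + 3/8*pi_2 + 1/8*pi_3
with normalization: pi_1 + pi_2 + pi_3 = 1.

Using the first 2 balance equations plus normalization, the linear system A*pi = b is:
  [-3/4, 1/8, 3/4] . pi = 0
  [3/8, -1/2, 1/8] . pi = 0
  [1, 1, 1] . pi = 1

Solving yields:
  pi_1 = 5/14
  pi_2 = 12/35
  pi_3 = 3/10

Verification (pi * P):
  5/14*1/4 + 12/35*1/8 + 3/10*3/4 = 5/14 = pi_1  (ok)
  5/14*3/8 + 12/35*1/2 + 3/10*1/8 = 12/35 = pi_2  (ok)
  5/14*3/8 + 12/35*3/8 + 3/10*1/8 = 3/10 = pi_3  (ok)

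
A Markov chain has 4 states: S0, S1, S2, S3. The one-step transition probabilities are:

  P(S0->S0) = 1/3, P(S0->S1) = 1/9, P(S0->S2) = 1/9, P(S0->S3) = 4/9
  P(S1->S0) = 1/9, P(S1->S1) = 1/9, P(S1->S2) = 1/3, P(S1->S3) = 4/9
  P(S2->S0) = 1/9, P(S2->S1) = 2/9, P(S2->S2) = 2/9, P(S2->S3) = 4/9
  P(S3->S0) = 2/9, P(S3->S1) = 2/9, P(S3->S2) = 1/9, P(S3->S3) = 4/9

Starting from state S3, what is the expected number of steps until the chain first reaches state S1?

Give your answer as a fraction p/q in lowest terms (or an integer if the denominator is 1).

Answer: 576/113

Derivation:
Let h_i = expected steps to first reach S1 from state i.
Boundary: h_S1 = 0.
First-step equations for the other states:
  h_S0 = 1 + 1/3*h_S0 + 1/9*h_S1 + 1/9*h_S2 + 4/9*h_S3
  h_S2 = 1 + 1/9*h_S0 + 2/9*h_S1 + 2/9*h_S2 + 4/9*h_S3
  h_S3 = 1 + 2/9*h_S0 + 2/9*h_S1 + 1/9*h_S2 + 4/9*h_S3

Substituting h_S1 = 0 and rearranging gives the linear system (I - Q) h = 1:
  [2/3, -1/9, -4/9] . (h_S0, h_S2, h_S3) = 1
  [-1/9, 7/9, -4/9] . (h_S0, h_S2, h_S3) = 1
  [-2/9, -1/9, 5/9] . (h_S0, h_S2, h_S3) = 1

Solving yields:
  h_S0 = 648/113
  h_S2 = 567/113
  h_S3 = 576/113

Starting state is S3, so the expected hitting time is h_S3 = 576/113.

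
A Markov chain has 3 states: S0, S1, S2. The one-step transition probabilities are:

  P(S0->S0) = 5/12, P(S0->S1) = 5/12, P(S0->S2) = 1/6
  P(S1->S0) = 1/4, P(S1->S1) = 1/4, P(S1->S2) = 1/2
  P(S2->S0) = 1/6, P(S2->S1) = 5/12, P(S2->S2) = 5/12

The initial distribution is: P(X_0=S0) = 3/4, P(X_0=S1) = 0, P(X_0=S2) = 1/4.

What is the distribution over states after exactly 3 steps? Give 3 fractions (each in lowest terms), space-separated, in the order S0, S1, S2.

Propagating the distribution step by step (d_{t+1} = d_t * P):
d_0 = (S0=3/4, S1=0, S2=1/4)
  d_1[S0] = 3/4*5/12 + 0*1/4 + 1/4*1/6 = 17/48
  d_1[S1] = 3/4*5/12 + 0*1/4 + 1/4*5/12 = 5/12
  d_1[S2] = 3/4*1/6 + 0*1/2 + 1/4*5/12 = 11/48
d_1 = (S0=17/48, S1=5/12, S2=11/48)
  d_2[S0] = 17/48*5/12 + 5/12*1/4 + 11/48*1/6 = 167/576
  d_2[S1] = 17/48*5/12 + 5/12*1/4 + 11/48*5/12 = 25/72
  d_2[S2] = 17/48*1/6 + 5/12*1/2 + 11/48*5/12 = 209/576
d_2 = (S0=167/576, S1=25/72, S2=209/576)
  d_3[S0] = 167/576*5/12 + 25/72*1/4 + 209/576*1/6 = 1853/6912
  d_3[S1] = 167/576*5/12 + 25/72*1/4 + 209/576*5/12 = 155/432
  d_3[S2] = 167/576*1/6 + 25/72*1/2 + 209/576*5/12 = 2579/6912
d_3 = (S0=1853/6912, S1=155/432, S2=2579/6912)

Answer: 1853/6912 155/432 2579/6912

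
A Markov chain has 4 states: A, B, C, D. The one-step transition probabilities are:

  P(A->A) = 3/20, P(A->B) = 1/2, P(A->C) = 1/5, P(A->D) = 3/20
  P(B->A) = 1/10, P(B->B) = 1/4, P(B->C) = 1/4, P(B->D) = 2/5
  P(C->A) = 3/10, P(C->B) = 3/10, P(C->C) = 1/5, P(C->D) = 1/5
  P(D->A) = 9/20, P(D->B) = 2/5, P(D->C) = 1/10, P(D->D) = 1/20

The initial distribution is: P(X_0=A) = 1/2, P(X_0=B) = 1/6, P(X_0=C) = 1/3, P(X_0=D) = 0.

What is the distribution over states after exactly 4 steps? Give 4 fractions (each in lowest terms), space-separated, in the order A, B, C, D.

Answer: 10931/48000 337291/960000 62551/320000 54109/240000

Derivation:
Propagating the distribution step by step (d_{t+1} = d_t * P):
d_0 = (A=1/2, B=1/6, C=1/3, D=0)
  d_1[A] = 1/2*3/20 + 1/6*1/10 + 1/3*3/10 + 0*9/20 = 23/120
  d_1[B] = 1/2*1/2 + 1/6*1/4 + 1/3*3/10 + 0*2/5 = 47/120
  d_1[C] = 1/2*1/5 + 1/6*1/4 + 1/3*1/5 + 0*1/10 = 5/24
  d_1[D] = 1/2*3/20 + 1/6*2/5 + 1/3*1/5 + 0*1/20 = 5/24
d_1 = (A=23/120, B=47/120, C=5/24, D=5/24)
  d_2[A] = 23/120*3/20 + 47/120*1/10 + 5/24*3/10 + 5/24*9/20 = 269/1200
  d_2[B] = 23/120*1/2 + 47/120*1/4 + 5/24*3/10 + 5/24*2/5 = 163/480
  d_2[C] = 23/120*1/5 + 47/120*1/4 + 5/24*1/5 + 5/24*1/10 = 159/800
  d_2[D] = 23/120*3/20 + 47/120*2/5 + 5/24*1/5 + 5/24*1/20 = 19/80
d_2 = (A=269/1200, B=163/480, C=159/800, D=19/80)
  d_3[A] = 269/1200*3/20 + 163/480*1/10 + 159/800*3/10 + 19/80*9/20 = 2809/12000
  d_3[B] = 269/1200*1/2 + 163/480*1/4 + 159/800*3/10 + 19/80*2/5 = 16877/48000
  d_3[C] = 269/1200*1/5 + 163/480*1/4 + 159/800*1/5 + 19/80*1/10 = 371/1920
  d_3[D] = 269/1200*3/20 + 163/480*2/5 + 159/800*1/5 + 19/80*1/20 = 2653/12000
d_3 = (A=2809/12000, B=16877/48000, C=371/1920, D=2653/12000)
  d_4[A] = 2809/12000*3/20 + 16877/48000*1/10 + 371/1920*3/10 + 2653/12000*9/20 = 10931/48000
  d_4[B] = 2809/12000*1/2 + 16877/48000*1/4 + 371/1920*3/10 + 2653/12000*2/5 = 337291/960000
  d_4[C] = 2809/12000*1/5 + 16877/48000*1/4 + 371/1920*1/5 + 2653/12000*1/10 = 62551/320000
  d_4[D] = 2809/12000*3/20 + 16877/48000*2/5 + 371/1920*1/5 + 2653/12000*1/20 = 54109/240000
d_4 = (A=10931/48000, B=337291/960000, C=62551/320000, D=54109/240000)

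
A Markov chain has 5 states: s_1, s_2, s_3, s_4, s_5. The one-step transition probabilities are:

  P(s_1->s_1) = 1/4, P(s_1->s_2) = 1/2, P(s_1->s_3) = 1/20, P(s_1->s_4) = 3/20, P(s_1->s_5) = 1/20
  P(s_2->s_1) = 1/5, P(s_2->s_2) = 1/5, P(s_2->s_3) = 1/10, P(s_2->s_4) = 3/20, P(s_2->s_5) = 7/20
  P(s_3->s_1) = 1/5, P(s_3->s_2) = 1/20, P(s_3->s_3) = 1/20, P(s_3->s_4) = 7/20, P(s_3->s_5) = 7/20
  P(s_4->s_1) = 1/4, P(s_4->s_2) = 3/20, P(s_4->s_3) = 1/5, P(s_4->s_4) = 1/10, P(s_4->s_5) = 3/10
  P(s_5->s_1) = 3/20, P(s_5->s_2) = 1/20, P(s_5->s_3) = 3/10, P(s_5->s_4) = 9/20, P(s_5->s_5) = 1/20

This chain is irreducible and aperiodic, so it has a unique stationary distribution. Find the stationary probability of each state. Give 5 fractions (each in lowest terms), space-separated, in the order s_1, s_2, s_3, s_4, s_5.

Answer: 7580/35827 21287/107481 5284/35827 24869/107481 22733/107481

Derivation:
The stationary distribution satisfies pi = pi * P, i.e.:
  pi_s_1 = 1/4*pi_s_1 + 1/5*pi_s_2 + 1/5*pi_s_3 + 1/4*pi_s_4 + 3/20*pi_s_5
  pi_s_2 = 1/2*pi_s_1 + 1/5*pi_s_2 + 1/20*pi_s_3 + 3/20*pi_s_4 + 1/20*pi_s_5
  pi_s_3 = 1/20*pi_s_1 + 1/10*pi_s_2 + 1/20*pi_s_3 + 1/5*pi_s_4 + 3/10*pi_s_5
  pi_s_4 = 3/20*pi_s_1 + 3/20*pi_s_2 + 7/20*pi_s_3 + 1/10*pi_s_4 + 9/20*pi_s_5
  pi_s_5 = 1/20*pi_s_1 + 7/20*pi_s_2 + 7/20*pi_s_3 + 3/10*pi_s_4 + 1/20*pi_s_5
with normalization: pi_s_1 + pi_s_2 + pi_s_3 + pi_s_4 + pi_s_5 = 1.

Using the first 4 balance equations plus normalization, the linear system A*pi = b is:
  [-3/4, 1/5, 1/5, 1/4, 3/20] . pi = 0
  [1/2, -4/5, 1/20, 3/20, 1/20] . pi = 0
  [1/20, 1/10, -19/20, 1/5, 3/10] . pi = 0
  [3/20, 3/20, 7/20, -9/10, 9/20] . pi = 0
  [1, 1, 1, 1, 1] . pi = 1

Solving yields:
  pi_s_1 = 7580/35827
  pi_s_2 = 21287/107481
  pi_s_3 = 5284/35827
  pi_s_4 = 24869/107481
  pi_s_5 = 22733/107481

Verification (pi * P):
  7580/35827*1/4 + 21287/107481*1/5 + 5284/35827*1/5 + 24869/107481*1/4 + 22733/107481*3/20 = 7580/35827 = pi_s_1  (ok)
  7580/35827*1/2 + 21287/107481*1/5 + 5284/35827*1/20 + 24869/107481*3/20 + 22733/107481*1/20 = 21287/107481 = pi_s_2  (ok)
  7580/35827*1/20 + 21287/107481*1/10 + 5284/35827*1/20 + 24869/107481*1/5 + 22733/107481*3/10 = 5284/35827 = pi_s_3  (ok)
  7580/35827*3/20 + 21287/107481*3/20 + 5284/35827*7/20 + 24869/107481*1/10 + 22733/107481*9/20 = 24869/107481 = pi_s_4  (ok)
  7580/35827*1/20 + 21287/107481*7/20 + 5284/35827*7/20 + 24869/107481*3/10 + 22733/107481*1/20 = 22733/107481 = pi_s_5  (ok)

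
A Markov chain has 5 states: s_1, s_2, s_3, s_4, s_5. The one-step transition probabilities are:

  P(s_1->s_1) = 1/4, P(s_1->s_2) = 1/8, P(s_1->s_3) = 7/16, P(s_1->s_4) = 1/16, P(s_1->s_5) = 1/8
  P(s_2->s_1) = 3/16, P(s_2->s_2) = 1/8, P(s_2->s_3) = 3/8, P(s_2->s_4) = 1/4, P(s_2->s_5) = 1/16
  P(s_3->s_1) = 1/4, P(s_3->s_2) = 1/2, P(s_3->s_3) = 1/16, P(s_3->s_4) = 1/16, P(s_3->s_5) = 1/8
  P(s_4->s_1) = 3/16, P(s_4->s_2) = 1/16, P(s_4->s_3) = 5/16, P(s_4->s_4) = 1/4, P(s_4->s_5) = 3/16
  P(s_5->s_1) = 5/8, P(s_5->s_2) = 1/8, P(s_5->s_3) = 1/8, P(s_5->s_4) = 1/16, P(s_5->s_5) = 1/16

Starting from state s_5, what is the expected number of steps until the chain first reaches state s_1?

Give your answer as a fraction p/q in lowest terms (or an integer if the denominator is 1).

Let h_i = expected steps to first reach s_1 from state i.
Boundary: h_s_1 = 0.
First-step equations for the other states:
  h_s_2 = 1 + 3/16*h_s_1 + 1/8*h_s_2 + 3/8*h_s_3 + 1/4*h_s_4 + 1/16*h_s_5
  h_s_3 = 1 + 1/4*h_s_1 + 1/2*h_s_2 + 1/16*h_s_3 + 1/16*h_s_4 + 1/8*h_s_5
  h_s_4 = 1 + 3/16*h_s_1 + 1/16*h_s_2 + 5/16*h_s_3 + 1/4*h_s_4 + 3/16*h_s_5
  h_s_5 = 1 + 5/8*h_s_1 + 1/8*h_s_2 + 1/8*h_s_3 + 1/16*h_s_4 + 1/16*h_s_5

Substituting h_s_1 = 0 and rearranging gives the linear system (I - Q) h = 1:
  [7/8, -3/8, -1/4, -1/16] . (h_s_2, h_s_3, h_s_4, h_s_5) = 1
  [-1/2, 15/16, -1/16, -1/8] . (h_s_2, h_s_3, h_s_4, h_s_5) = 1
  [-1/16, -5/16, 3/4, -3/16] . (h_s_2, h_s_3, h_s_4, h_s_5) = 1
  [-1/8, -1/8, -1/16, 15/16] . (h_s_2, h_s_3, h_s_4, h_s_5) = 1

Solving yields:
  h_s_2 = 87856/21787
  h_s_3 = 82544/21787
  h_s_4 = 83648/21787
  h_s_5 = 51536/21787

Starting state is s_5, so the expected hitting time is h_s_5 = 51536/21787.

Answer: 51536/21787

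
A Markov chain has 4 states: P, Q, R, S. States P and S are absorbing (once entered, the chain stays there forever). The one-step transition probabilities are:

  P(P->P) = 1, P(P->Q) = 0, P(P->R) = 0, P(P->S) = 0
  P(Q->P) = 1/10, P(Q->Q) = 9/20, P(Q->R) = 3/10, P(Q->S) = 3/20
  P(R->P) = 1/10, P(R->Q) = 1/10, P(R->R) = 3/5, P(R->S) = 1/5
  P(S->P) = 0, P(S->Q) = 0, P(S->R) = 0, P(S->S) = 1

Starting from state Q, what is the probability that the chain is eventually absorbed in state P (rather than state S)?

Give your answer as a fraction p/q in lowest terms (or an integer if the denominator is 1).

Let a_i = P(absorbed in P | start in state i).
Boundary conditions: a_P = 1, a_S = 0.
For each transient state i, a_i = sum_j P(i->j) * a_j:
  a_Q = 1/10*a_P + 9/20*a_Q + 3/10*a_R + 3/20*a_S
  a_R = 1/10*a_P + 1/10*a_Q + 3/5*a_R + 1/5*a_S

Substituting a_P = 1 and a_S = 0, rearrange to (I - Q) a = r where r[i] = P(i -> P):
  [11/20, -3/10] . (a_Q, a_R) = 1/10
  [-1/10, 2/5] . (a_Q, a_R) = 1/10

Solving yields:
  a_Q = 7/19
  a_R = 13/38

Starting state is Q, so the absorption probability is a_Q = 7/19.

Answer: 7/19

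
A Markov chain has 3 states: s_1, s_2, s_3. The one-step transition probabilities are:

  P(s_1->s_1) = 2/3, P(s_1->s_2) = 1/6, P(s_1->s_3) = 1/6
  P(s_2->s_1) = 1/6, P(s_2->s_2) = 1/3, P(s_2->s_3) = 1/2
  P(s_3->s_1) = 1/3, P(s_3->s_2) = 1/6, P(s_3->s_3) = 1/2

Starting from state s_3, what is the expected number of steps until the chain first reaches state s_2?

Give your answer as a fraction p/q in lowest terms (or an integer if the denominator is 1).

Let h_i = expected steps to first reach s_2 from state i.
Boundary: h_s_2 = 0.
First-step equations for the other states:
  h_s_1 = 1 + 2/3*h_s_1 + 1/6*h_s_2 + 1/6*h_s_3
  h_s_3 = 1 + 1/3*h_s_1 + 1/6*h_s_2 + 1/2*h_s_3

Substituting h_s_2 = 0 and rearranging gives the linear system (I - Q) h = 1:
  [1/3, -1/6] . (h_s_1, h_s_3) = 1
  [-1/3, 1/2] . (h_s_1, h_s_3) = 1

Solving yields:
  h_s_1 = 6
  h_s_3 = 6

Starting state is s_3, so the expected hitting time is h_s_3 = 6.

Answer: 6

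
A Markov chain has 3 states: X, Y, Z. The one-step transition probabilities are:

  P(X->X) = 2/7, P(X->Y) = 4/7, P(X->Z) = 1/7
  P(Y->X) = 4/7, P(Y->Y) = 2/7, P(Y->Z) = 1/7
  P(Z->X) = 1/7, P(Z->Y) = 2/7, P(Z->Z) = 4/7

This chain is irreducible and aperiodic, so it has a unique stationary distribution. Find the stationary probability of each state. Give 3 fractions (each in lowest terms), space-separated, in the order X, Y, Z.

Answer: 13/36 7/18 1/4

Derivation:
The stationary distribution satisfies pi = pi * P, i.e.:
  pi_X = 2/7*pi_X + 4/7*pi_Y + 1/7*pi_Z
  pi_Y = 4/7*pi_X + 2/7*pi_Y + 2/7*pi_Z
  pi_Z = 1/7*pi_X + 1/7*pi_Y + 4/7*pi_Z
with normalization: pi_X + pi_Y + pi_Z = 1.

Using the first 2 balance equations plus normalization, the linear system A*pi = b is:
  [-5/7, 4/7, 1/7] . pi = 0
  [4/7, -5/7, 2/7] . pi = 0
  [1, 1, 1] . pi = 1

Solving yields:
  pi_X = 13/36
  pi_Y = 7/18
  pi_Z = 1/4

Verification (pi * P):
  13/36*2/7 + 7/18*4/7 + 1/4*1/7 = 13/36 = pi_X  (ok)
  13/36*4/7 + 7/18*2/7 + 1/4*2/7 = 7/18 = pi_Y  (ok)
  13/36*1/7 + 7/18*1/7 + 1/4*4/7 = 1/4 = pi_Z  (ok)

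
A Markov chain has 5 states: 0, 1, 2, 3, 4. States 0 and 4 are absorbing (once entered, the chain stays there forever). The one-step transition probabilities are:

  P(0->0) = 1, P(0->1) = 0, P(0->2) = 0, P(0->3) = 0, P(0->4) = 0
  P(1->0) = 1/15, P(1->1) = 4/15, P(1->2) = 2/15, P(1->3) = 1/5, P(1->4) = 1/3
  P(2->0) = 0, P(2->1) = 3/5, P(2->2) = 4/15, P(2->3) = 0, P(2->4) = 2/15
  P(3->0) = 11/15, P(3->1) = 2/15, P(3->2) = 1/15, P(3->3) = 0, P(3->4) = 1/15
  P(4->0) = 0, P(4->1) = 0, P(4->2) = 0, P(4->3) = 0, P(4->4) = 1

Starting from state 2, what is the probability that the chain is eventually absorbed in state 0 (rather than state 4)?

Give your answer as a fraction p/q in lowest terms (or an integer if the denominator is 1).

Answer: 36/121

Derivation:
Let a_i = P(absorbed in 0 | start in state i).
Boundary conditions: a_0 = 1, a_4 = 0.
For each transient state i, a_i = sum_j P(i->j) * a_j:
  a_1 = 1/15*a_0 + 4/15*a_1 + 2/15*a_2 + 1/5*a_3 + 1/3*a_4
  a_2 = 0*a_0 + 3/5*a_1 + 4/15*a_2 + 0*a_3 + 2/15*a_4
  a_3 = 11/15*a_0 + 2/15*a_1 + 1/15*a_2 + 0*a_3 + 1/15*a_4

Substituting a_0 = 1 and a_4 = 0, rearrange to (I - Q) a = r where r[i] = P(i -> 0):
  [11/15, -2/15, -1/5] . (a_1, a_2, a_3) = 1/15
  [-3/5, 11/15, 0] . (a_1, a_2, a_3) = 0
  [-2/15, -1/15, 1] . (a_1, a_2, a_3) = 11/15

Solving yields:
  a_1 = 4/11
  a_2 = 36/121
  a_3 = 97/121

Starting state is 2, so the absorption probability is a_2 = 36/121.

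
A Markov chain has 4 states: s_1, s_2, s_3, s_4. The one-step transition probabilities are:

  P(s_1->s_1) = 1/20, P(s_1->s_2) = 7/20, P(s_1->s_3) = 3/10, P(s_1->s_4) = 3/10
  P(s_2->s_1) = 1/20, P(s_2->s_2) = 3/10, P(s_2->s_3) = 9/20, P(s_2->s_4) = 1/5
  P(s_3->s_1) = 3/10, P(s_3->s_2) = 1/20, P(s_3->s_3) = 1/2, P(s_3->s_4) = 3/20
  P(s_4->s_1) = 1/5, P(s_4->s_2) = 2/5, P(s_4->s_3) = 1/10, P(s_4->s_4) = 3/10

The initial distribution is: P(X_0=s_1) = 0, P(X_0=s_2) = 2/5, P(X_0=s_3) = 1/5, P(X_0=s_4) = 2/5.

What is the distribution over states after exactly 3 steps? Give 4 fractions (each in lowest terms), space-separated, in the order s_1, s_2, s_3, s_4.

Answer: 6953/40000 4803/20000 7307/20000 8827/40000

Derivation:
Propagating the distribution step by step (d_{t+1} = d_t * P):
d_0 = (s_1=0, s_2=2/5, s_3=1/5, s_4=2/5)
  d_1[s_1] = 0*1/20 + 2/5*1/20 + 1/5*3/10 + 2/5*1/5 = 4/25
  d_1[s_2] = 0*7/20 + 2/5*3/10 + 1/5*1/20 + 2/5*2/5 = 29/100
  d_1[s_3] = 0*3/10 + 2/5*9/20 + 1/5*1/2 + 2/5*1/10 = 8/25
  d_1[s_4] = 0*3/10 + 2/5*1/5 + 1/5*3/20 + 2/5*3/10 = 23/100
d_1 = (s_1=4/25, s_2=29/100, s_3=8/25, s_4=23/100)
  d_2[s_1] = 4/25*1/20 + 29/100*1/20 + 8/25*3/10 + 23/100*1/5 = 329/2000
  d_2[s_2] = 4/25*7/20 + 29/100*3/10 + 8/25*1/20 + 23/100*2/5 = 251/1000
  d_2[s_3] = 4/25*3/10 + 29/100*9/20 + 8/25*1/2 + 23/100*1/10 = 723/2000
  d_2[s_4] = 4/25*3/10 + 29/100*1/5 + 8/25*3/20 + 23/100*3/10 = 223/1000
d_2 = (s_1=329/2000, s_2=251/1000, s_3=723/2000, s_4=223/1000)
  d_3[s_1] = 329/2000*1/20 + 251/1000*1/20 + 723/2000*3/10 + 223/1000*1/5 = 6953/40000
  d_3[s_2] = 329/2000*7/20 + 251/1000*3/10 + 723/2000*1/20 + 223/1000*2/5 = 4803/20000
  d_3[s_3] = 329/2000*3/10 + 251/1000*9/20 + 723/2000*1/2 + 223/1000*1/10 = 7307/20000
  d_3[s_4] = 329/2000*3/10 + 251/1000*1/5 + 723/2000*3/20 + 223/1000*3/10 = 8827/40000
d_3 = (s_1=6953/40000, s_2=4803/20000, s_3=7307/20000, s_4=8827/40000)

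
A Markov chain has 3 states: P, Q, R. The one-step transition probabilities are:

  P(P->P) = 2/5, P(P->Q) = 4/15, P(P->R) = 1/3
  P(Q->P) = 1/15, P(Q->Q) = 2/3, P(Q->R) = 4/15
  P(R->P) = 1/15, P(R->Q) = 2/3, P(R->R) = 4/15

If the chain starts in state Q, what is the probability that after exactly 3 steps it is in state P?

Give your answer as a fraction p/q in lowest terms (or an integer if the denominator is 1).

Computing P^3 by repeated multiplication:
P^1 =
  P: [2/5, 4/15, 1/3]
  Q: [1/15, 2/3, 4/15]
  R: [1/15, 2/3, 4/15]
P^2 =
  P: [1/5, 38/75, 22/75]
  Q: [4/45, 16/25, 61/225]
  R: [4/45, 16/25, 61/225]
P^3 =
  P: [2/15, 44/75, 7/25]
  Q: [13/135, 142/225, 184/675]
  R: [13/135, 142/225, 184/675]

(P^3)[Q -> P] = 13/135

Answer: 13/135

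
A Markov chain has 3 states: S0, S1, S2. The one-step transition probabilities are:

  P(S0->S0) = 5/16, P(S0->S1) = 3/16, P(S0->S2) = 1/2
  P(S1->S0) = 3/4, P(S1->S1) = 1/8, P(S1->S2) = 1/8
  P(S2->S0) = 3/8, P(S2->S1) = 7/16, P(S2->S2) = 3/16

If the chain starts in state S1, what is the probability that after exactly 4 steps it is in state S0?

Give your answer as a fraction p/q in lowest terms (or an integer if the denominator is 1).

Answer: 3705/8192

Derivation:
Computing P^4 by repeated multiplication:
P^1 =
  S0: [5/16, 3/16, 1/2]
  S1: [3/4, 1/8, 1/8]
  S2: [3/8, 7/16, 3/16]
P^2 =
  S0: [109/256, 77/256, 35/128]
  S1: [3/8, 27/128, 53/128]
  S2: [33/64, 53/256, 71/256]
P^3 =
  S0: [1889/4096, 971/4096, 309/1024]
  S1: [441/1024, 569/2048, 597/2048]
  S2: [861/2048, 999/4096, 1375/4096]
P^4 =
  S0: [28513/65536, 16261/65536, 10381/32768]
  S1: [3705/8192, 7963/32768, 9985/32768]
  S2: [1803/4096, 16789/65536, 19899/65536]

(P^4)[S1 -> S0] = 3705/8192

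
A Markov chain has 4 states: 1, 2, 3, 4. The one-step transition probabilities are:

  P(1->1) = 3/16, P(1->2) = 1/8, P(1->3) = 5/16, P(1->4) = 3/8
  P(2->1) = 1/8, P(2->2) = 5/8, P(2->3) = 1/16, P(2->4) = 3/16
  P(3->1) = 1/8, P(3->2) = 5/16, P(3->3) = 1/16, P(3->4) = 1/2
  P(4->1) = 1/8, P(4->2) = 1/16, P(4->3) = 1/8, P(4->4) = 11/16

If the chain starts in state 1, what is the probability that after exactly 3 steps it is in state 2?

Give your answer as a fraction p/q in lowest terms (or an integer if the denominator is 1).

Answer: 235/1024

Derivation:
Computing P^3 by repeated multiplication:
P^1 =
  1: [3/16, 1/8, 5/16, 3/8]
  2: [1/8, 5/8, 1/16, 3/16]
  3: [1/8, 5/16, 1/16, 1/2]
  4: [1/8, 1/16, 1/8, 11/16]
P^2 =
  1: [35/256, 57/256, 17/128, 65/128]
  2: [17/128, 7/16, 27/256, 83/256]
  3: [17/128, 67/256, 1/8, 123/256]
  4: [17/128, 35/256, 35/256, 19/32]
P^3 =
  1: [547/4096, 235/1024, 263/2048, 2083/4096]
  2: [273/2048, 703/2048, 475/4096, 1669/4096]
  3: [273/2048, 1021/4096, 515/4096, 1007/2048]
  4: [273/2048, 745/4096, 17/128, 2261/4096]

(P^3)[1 -> 2] = 235/1024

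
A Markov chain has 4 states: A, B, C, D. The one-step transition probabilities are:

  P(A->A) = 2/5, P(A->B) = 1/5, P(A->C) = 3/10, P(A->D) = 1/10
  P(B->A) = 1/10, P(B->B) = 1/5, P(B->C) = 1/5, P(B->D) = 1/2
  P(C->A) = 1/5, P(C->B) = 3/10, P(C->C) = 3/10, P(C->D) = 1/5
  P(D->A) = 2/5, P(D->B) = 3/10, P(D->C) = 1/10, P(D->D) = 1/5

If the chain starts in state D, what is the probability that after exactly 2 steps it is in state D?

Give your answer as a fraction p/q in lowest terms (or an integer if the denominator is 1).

Computing P^2 by repeated multiplication:
P^1 =
  A: [2/5, 1/5, 3/10, 1/10]
  B: [1/10, 1/5, 1/5, 1/2]
  C: [1/5, 3/10, 3/10, 1/5]
  D: [2/5, 3/10, 1/10, 1/5]
P^2 =
  A: [7/25, 6/25, 13/50, 11/50]
  B: [3/10, 27/100, 9/50, 1/4]
  C: [1/4, 1/4, 23/100, 27/100]
  D: [29/100, 23/100, 23/100, 1/4]

(P^2)[D -> D] = 1/4

Answer: 1/4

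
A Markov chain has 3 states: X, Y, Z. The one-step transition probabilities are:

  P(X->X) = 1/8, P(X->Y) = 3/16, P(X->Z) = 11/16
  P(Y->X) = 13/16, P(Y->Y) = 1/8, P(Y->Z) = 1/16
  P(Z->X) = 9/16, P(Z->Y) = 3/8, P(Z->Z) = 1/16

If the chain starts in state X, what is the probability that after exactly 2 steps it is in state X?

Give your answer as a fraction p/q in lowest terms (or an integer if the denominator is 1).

Computing P^2 by repeated multiplication:
P^1 =
  X: [1/8, 3/16, 11/16]
  Y: [13/16, 1/8, 1/16]
  Z: [9/16, 3/8, 1/16]
P^2 =
  X: [71/128, 39/128, 9/64]
  Y: [61/256, 49/256, 73/128]
  Z: [105/256, 45/256, 53/128]

(P^2)[X -> X] = 71/128

Answer: 71/128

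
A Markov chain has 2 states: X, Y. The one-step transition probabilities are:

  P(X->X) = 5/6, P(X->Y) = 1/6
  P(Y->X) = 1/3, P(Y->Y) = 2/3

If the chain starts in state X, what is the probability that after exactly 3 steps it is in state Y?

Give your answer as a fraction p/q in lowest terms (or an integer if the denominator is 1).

Computing P^3 by repeated multiplication:
P^1 =
  X: [5/6, 1/6]
  Y: [1/3, 2/3]
P^2 =
  X: [3/4, 1/4]
  Y: [1/2, 1/2]
P^3 =
  X: [17/24, 7/24]
  Y: [7/12, 5/12]

(P^3)[X -> Y] = 7/24

Answer: 7/24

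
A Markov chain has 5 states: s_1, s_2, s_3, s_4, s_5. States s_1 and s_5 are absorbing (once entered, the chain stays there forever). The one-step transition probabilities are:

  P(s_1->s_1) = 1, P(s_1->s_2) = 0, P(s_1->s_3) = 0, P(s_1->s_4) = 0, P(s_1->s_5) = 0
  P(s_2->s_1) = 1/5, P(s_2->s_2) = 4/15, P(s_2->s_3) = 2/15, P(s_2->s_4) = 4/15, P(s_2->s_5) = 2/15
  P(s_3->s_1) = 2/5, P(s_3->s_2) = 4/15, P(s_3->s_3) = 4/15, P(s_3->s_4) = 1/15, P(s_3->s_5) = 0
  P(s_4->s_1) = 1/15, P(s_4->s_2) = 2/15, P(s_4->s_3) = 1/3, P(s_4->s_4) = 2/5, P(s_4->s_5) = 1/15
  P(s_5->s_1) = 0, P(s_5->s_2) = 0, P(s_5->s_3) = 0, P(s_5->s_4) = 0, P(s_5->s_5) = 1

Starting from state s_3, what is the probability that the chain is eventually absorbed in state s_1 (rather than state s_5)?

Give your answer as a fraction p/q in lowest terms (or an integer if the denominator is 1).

Answer: 687/790

Derivation:
Let a_i = P(absorbed in s_1 | start in state i).
Boundary conditions: a_s_1 = 1, a_s_5 = 0.
For each transient state i, a_i = sum_j P(i->j) * a_j:
  a_s_2 = 1/5*a_s_1 + 4/15*a_s_2 + 2/15*a_s_3 + 4/15*a_s_4 + 2/15*a_s_5
  a_s_3 = 2/5*a_s_1 + 4/15*a_s_2 + 4/15*a_s_3 + 1/15*a_s_4 + 0*a_s_5
  a_s_4 = 1/15*a_s_1 + 2/15*a_s_2 + 1/3*a_s_3 + 2/5*a_s_4 + 1/15*a_s_5

Substituting a_s_1 = 1 and a_s_5 = 0, rearrange to (I - Q) a = r where r[i] = P(i -> s_1):
  [11/15, -2/15, -4/15] . (a_s_2, a_s_3, a_s_4) = 1/5
  [-4/15, 11/15, -1/15] . (a_s_2, a_s_3, a_s_4) = 2/5
  [-2/15, -1/3, 3/5] . (a_s_2, a_s_3, a_s_4) = 1/15

Solving yields:
  a_s_2 = 278/395
  a_s_3 = 687/790
  a_s_4 = 593/790

Starting state is s_3, so the absorption probability is a_s_3 = 687/790.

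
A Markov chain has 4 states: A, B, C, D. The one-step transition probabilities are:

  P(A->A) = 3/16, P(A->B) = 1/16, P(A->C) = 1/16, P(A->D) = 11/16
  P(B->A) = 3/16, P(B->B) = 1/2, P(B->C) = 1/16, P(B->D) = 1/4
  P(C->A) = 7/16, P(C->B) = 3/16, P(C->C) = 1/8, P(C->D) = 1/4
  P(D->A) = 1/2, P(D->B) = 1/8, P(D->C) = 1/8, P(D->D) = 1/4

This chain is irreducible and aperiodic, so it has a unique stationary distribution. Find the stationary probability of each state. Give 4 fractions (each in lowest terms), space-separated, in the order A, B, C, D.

Answer: 1100/3287 578/3287 306/3287 1303/3287

Derivation:
The stationary distribution satisfies pi = pi * P, i.e.:
  pi_A = 3/16*pi_A + 3/16*pi_B + 7/16*pi_C + 1/2*pi_D
  pi_B = 1/16*pi_A + 1/2*pi_B + 3/16*pi_C + 1/8*pi_D
  pi_C = 1/16*pi_A + 1/16*pi_B + 1/8*pi_C + 1/8*pi_D
  pi_D = 11/16*pi_A + 1/4*pi_B + 1/4*pi_C + 1/4*pi_D
with normalization: pi_A + pi_B + pi_C + pi_D = 1.

Using the first 3 balance equations plus normalization, the linear system A*pi = b is:
  [-13/16, 3/16, 7/16, 1/2] . pi = 0
  [1/16, -1/2, 3/16, 1/8] . pi = 0
  [1/16, 1/16, -7/8, 1/8] . pi = 0
  [1, 1, 1, 1] . pi = 1

Solving yields:
  pi_A = 1100/3287
  pi_B = 578/3287
  pi_C = 306/3287
  pi_D = 1303/3287

Verification (pi * P):
  1100/3287*3/16 + 578/3287*3/16 + 306/3287*7/16 + 1303/3287*1/2 = 1100/3287 = pi_A  (ok)
  1100/3287*1/16 + 578/3287*1/2 + 306/3287*3/16 + 1303/3287*1/8 = 578/3287 = pi_B  (ok)
  1100/3287*1/16 + 578/3287*1/16 + 306/3287*1/8 + 1303/3287*1/8 = 306/3287 = pi_C  (ok)
  1100/3287*11/16 + 578/3287*1/4 + 306/3287*1/4 + 1303/3287*1/4 = 1303/3287 = pi_D  (ok)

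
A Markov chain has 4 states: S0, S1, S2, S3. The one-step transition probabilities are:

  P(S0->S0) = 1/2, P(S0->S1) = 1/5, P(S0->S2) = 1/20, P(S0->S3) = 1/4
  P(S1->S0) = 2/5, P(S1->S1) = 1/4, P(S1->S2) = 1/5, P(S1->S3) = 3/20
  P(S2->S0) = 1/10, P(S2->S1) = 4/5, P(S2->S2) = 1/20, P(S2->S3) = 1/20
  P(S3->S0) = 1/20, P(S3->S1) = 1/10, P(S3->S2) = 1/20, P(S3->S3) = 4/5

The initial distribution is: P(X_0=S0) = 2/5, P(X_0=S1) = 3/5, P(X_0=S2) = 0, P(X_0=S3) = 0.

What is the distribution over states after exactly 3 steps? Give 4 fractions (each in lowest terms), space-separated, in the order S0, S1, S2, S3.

Answer: 12079/40000 9367/40000 3659/40000 2979/8000

Derivation:
Propagating the distribution step by step (d_{t+1} = d_t * P):
d_0 = (S0=2/5, S1=3/5, S2=0, S3=0)
  d_1[S0] = 2/5*1/2 + 3/5*2/5 + 0*1/10 + 0*1/20 = 11/25
  d_1[S1] = 2/5*1/5 + 3/5*1/4 + 0*4/5 + 0*1/10 = 23/100
  d_1[S2] = 2/5*1/20 + 3/5*1/5 + 0*1/20 + 0*1/20 = 7/50
  d_1[S3] = 2/5*1/4 + 3/5*3/20 + 0*1/20 + 0*4/5 = 19/100
d_1 = (S0=11/25, S1=23/100, S2=7/50, S3=19/100)
  d_2[S0] = 11/25*1/2 + 23/100*2/5 + 7/50*1/10 + 19/100*1/20 = 671/2000
  d_2[S1] = 11/25*1/5 + 23/100*1/4 + 7/50*4/5 + 19/100*1/10 = 553/2000
  d_2[S2] = 11/25*1/20 + 23/100*1/5 + 7/50*1/20 + 19/100*1/20 = 169/2000
  d_2[S3] = 11/25*1/4 + 23/100*3/20 + 7/50*1/20 + 19/100*4/5 = 607/2000
d_2 = (S0=671/2000, S1=553/2000, S2=169/2000, S3=607/2000)
  d_3[S0] = 671/2000*1/2 + 553/2000*2/5 + 169/2000*1/10 + 607/2000*1/20 = 12079/40000
  d_3[S1] = 671/2000*1/5 + 553/2000*1/4 + 169/2000*4/5 + 607/2000*1/10 = 9367/40000
  d_3[S2] = 671/2000*1/20 + 553/2000*1/5 + 169/2000*1/20 + 607/2000*1/20 = 3659/40000
  d_3[S3] = 671/2000*1/4 + 553/2000*3/20 + 169/2000*1/20 + 607/2000*4/5 = 2979/8000
d_3 = (S0=12079/40000, S1=9367/40000, S2=3659/40000, S3=2979/8000)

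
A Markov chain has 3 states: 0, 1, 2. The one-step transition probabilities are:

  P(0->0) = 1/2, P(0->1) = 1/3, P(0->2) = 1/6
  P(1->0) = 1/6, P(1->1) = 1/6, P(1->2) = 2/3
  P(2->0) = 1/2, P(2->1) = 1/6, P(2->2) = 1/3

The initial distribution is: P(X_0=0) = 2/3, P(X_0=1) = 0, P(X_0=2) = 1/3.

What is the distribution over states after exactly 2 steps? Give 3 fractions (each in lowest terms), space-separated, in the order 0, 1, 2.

Propagating the distribution step by step (d_{t+1} = d_t * P):
d_0 = (0=2/3, 1=0, 2=1/3)
  d_1[0] = 2/3*1/2 + 0*1/6 + 1/3*1/2 = 1/2
  d_1[1] = 2/3*1/3 + 0*1/6 + 1/3*1/6 = 5/18
  d_1[2] = 2/3*1/6 + 0*2/3 + 1/3*1/3 = 2/9
d_1 = (0=1/2, 1=5/18, 2=2/9)
  d_2[0] = 1/2*1/2 + 5/18*1/6 + 2/9*1/2 = 11/27
  d_2[1] = 1/2*1/3 + 5/18*1/6 + 2/9*1/6 = 1/4
  d_2[2] = 1/2*1/6 + 5/18*2/3 + 2/9*1/3 = 37/108
d_2 = (0=11/27, 1=1/4, 2=37/108)

Answer: 11/27 1/4 37/108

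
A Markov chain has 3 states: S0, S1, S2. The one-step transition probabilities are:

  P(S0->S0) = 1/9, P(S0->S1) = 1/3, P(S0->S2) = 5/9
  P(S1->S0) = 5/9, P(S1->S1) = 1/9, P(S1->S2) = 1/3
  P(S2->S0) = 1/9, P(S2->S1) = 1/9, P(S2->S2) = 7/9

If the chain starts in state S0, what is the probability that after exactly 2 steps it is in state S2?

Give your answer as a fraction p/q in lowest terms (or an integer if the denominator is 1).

Answer: 49/81

Derivation:
Computing P^2 by repeated multiplication:
P^1 =
  S0: [1/9, 1/3, 5/9]
  S1: [5/9, 1/9, 1/3]
  S2: [1/9, 1/9, 7/9]
P^2 =
  S0: [7/27, 11/81, 49/81]
  S1: [13/81, 19/81, 49/81]
  S2: [13/81, 11/81, 19/27]

(P^2)[S0 -> S2] = 49/81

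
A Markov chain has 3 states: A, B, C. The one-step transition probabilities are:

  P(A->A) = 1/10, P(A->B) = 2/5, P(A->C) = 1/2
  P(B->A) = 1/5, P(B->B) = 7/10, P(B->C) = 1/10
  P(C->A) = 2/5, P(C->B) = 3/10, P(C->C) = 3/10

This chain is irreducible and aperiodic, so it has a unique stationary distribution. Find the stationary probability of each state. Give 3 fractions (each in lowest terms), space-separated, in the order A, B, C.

The stationary distribution satisfies pi = pi * P, i.e.:
  pi_A = 1/10*pi_A + 1/5*pi_B + 2/5*pi_C
  pi_B = 2/5*pi_A + 7/10*pi_B + 3/10*pi_C
  pi_C = 1/2*pi_A + 1/10*pi_B + 3/10*pi_C
with normalization: pi_A + pi_B + pi_C = 1.

Using the first 2 balance equations plus normalization, the linear system A*pi = b is:
  [-9/10, 1/5, 2/5] . pi = 0
  [2/5, -3/10, 3/10] . pi = 0
  [1, 1, 1] . pi = 1

Solving yields:
  pi_A = 9/40
  pi_B = 43/80
  pi_C = 19/80

Verification (pi * P):
  9/40*1/10 + 43/80*1/5 + 19/80*2/5 = 9/40 = pi_A  (ok)
  9/40*2/5 + 43/80*7/10 + 19/80*3/10 = 43/80 = pi_B  (ok)
  9/40*1/2 + 43/80*1/10 + 19/80*3/10 = 19/80 = pi_C  (ok)

Answer: 9/40 43/80 19/80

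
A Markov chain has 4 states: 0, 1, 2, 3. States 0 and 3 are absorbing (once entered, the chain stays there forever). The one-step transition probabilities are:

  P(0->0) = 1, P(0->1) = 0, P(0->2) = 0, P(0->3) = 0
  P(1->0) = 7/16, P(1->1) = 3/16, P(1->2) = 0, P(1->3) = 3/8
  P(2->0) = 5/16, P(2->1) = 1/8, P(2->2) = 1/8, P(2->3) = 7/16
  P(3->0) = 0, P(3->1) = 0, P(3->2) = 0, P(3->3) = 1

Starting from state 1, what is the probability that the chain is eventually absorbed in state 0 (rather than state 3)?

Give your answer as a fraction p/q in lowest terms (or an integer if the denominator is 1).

Answer: 7/13

Derivation:
Let a_i = P(absorbed in 0 | start in state i).
Boundary conditions: a_0 = 1, a_3 = 0.
For each transient state i, a_i = sum_j P(i->j) * a_j:
  a_1 = 7/16*a_0 + 3/16*a_1 + 0*a_2 + 3/8*a_3
  a_2 = 5/16*a_0 + 1/8*a_1 + 1/8*a_2 + 7/16*a_3

Substituting a_0 = 1 and a_3 = 0, rearrange to (I - Q) a = r where r[i] = P(i -> 0):
  [13/16, 0] . (a_1, a_2) = 7/16
  [-1/8, 7/8] . (a_1, a_2) = 5/16

Solving yields:
  a_1 = 7/13
  a_2 = 79/182

Starting state is 1, so the absorption probability is a_1 = 7/13.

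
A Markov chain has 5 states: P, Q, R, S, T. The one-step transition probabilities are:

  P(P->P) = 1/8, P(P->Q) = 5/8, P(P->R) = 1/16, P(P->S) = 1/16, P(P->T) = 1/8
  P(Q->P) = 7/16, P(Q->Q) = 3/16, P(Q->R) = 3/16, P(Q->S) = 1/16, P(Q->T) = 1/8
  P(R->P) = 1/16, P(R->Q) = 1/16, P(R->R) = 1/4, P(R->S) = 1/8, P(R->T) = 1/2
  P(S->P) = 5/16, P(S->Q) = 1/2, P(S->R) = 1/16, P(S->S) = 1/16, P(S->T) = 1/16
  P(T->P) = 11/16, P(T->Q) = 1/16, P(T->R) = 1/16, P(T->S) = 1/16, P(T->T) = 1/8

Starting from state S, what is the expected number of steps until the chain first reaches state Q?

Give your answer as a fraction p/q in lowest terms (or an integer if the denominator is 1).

Let h_i = expected steps to first reach Q from state i.
Boundary: h_Q = 0.
First-step equations for the other states:
  h_P = 1 + 1/8*h_P + 5/8*h_Q + 1/16*h_R + 1/16*h_S + 1/8*h_T
  h_R = 1 + 1/16*h_P + 1/16*h_Q + 1/4*h_R + 1/8*h_S + 1/2*h_T
  h_S = 1 + 5/16*h_P + 1/2*h_Q + 1/16*h_R + 1/16*h_S + 1/16*h_T
  h_T = 1 + 11/16*h_P + 1/16*h_Q + 1/16*h_R + 1/16*h_S + 1/8*h_T

Substituting h_Q = 0 and rearranging gives the linear system (I - Q) h = 1:
  [7/8, -1/16, -1/16, -1/8] . (h_P, h_R, h_S, h_T) = 1
  [-1/16, 3/4, -1/8, -1/2] . (h_P, h_R, h_S, h_T) = 1
  [-5/16, -1/16, 15/16, -1/16] . (h_P, h_R, h_S, h_T) = 1
  [-11/16, -1/16, -1/16, 7/8] . (h_P, h_R, h_S, h_T) = 1

Solving yields:
  h_P = 26624/13023
  h_R = 17384/4341
  h_S = 3224/1447
  h_T = 41600/13023

Starting state is S, so the expected hitting time is h_S = 3224/1447.

Answer: 3224/1447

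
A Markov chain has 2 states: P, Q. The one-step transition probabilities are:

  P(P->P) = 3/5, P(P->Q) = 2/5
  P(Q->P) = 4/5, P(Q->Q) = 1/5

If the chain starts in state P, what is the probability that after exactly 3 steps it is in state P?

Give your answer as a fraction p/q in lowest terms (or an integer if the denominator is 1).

Answer: 83/125

Derivation:
Computing P^3 by repeated multiplication:
P^1 =
  P: [3/5, 2/5]
  Q: [4/5, 1/5]
P^2 =
  P: [17/25, 8/25]
  Q: [16/25, 9/25]
P^3 =
  P: [83/125, 42/125]
  Q: [84/125, 41/125]

(P^3)[P -> P] = 83/125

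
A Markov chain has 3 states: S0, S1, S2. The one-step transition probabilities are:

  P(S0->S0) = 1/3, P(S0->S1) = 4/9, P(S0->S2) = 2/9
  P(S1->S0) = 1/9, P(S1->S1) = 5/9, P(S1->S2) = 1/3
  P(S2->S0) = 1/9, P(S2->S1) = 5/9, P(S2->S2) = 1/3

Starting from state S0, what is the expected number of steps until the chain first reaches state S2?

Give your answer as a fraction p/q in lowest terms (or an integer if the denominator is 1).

Let h_i = expected steps to first reach S2 from state i.
Boundary: h_S2 = 0.
First-step equations for the other states:
  h_S0 = 1 + 1/3*h_S0 + 4/9*h_S1 + 2/9*h_S2
  h_S1 = 1 + 1/9*h_S0 + 5/9*h_S1 + 1/3*h_S2

Substituting h_S2 = 0 and rearranging gives the linear system (I - Q) h = 1:
  [2/3, -4/9] . (h_S0, h_S1) = 1
  [-1/9, 4/9] . (h_S0, h_S1) = 1

Solving yields:
  h_S0 = 18/5
  h_S1 = 63/20

Starting state is S0, so the expected hitting time is h_S0 = 18/5.

Answer: 18/5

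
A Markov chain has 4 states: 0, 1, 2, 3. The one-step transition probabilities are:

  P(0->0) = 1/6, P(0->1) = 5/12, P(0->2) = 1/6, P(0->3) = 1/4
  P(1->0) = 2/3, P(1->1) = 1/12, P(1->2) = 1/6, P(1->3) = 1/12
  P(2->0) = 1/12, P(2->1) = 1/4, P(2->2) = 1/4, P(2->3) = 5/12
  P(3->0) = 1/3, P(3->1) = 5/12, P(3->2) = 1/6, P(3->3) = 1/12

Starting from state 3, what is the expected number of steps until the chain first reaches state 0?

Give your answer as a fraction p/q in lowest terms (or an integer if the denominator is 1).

Answer: 528/203

Derivation:
Let h_i = expected steps to first reach 0 from state i.
Boundary: h_0 = 0.
First-step equations for the other states:
  h_1 = 1 + 2/3*h_0 + 1/12*h_1 + 1/6*h_2 + 1/12*h_3
  h_2 = 1 + 1/12*h_0 + 1/4*h_1 + 1/4*h_2 + 5/12*h_3
  h_3 = 1 + 1/3*h_0 + 5/12*h_1 + 1/6*h_2 + 1/12*h_3

Substituting h_0 = 0 and rearranging gives the linear system (I - Q) h = 1:
  [11/12, -1/6, -1/12] . (h_1, h_2, h_3) = 1
  [-1/4, 3/4, -5/12] . (h_1, h_2, h_3) = 1
  [-5/12, -1/6, 11/12] . (h_1, h_2, h_3) = 1

Solving yields:
  h_1 = 396/203
  h_2 = 24/7
  h_3 = 528/203

Starting state is 3, so the expected hitting time is h_3 = 528/203.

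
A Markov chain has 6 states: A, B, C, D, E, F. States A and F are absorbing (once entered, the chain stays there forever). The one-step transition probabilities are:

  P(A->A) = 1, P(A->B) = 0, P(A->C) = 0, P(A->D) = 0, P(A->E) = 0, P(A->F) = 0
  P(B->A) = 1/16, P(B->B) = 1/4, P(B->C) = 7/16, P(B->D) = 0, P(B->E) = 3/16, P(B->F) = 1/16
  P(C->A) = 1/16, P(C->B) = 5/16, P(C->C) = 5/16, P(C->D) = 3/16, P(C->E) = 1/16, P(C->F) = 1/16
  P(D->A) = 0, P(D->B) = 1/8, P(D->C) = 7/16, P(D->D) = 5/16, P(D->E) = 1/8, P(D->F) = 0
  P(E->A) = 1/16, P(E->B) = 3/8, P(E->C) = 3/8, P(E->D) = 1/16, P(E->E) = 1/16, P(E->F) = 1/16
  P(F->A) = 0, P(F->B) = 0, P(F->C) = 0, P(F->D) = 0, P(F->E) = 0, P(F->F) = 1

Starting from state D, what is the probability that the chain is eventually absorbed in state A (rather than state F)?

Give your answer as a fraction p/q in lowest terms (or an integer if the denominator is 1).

Answer: 1/2

Derivation:
Let a_i = P(absorbed in A | start in state i).
Boundary conditions: a_A = 1, a_F = 0.
For each transient state i, a_i = sum_j P(i->j) * a_j:
  a_B = 1/16*a_A + 1/4*a_B + 7/16*a_C + 0*a_D + 3/16*a_E + 1/16*a_F
  a_C = 1/16*a_A + 5/16*a_B + 5/16*a_C + 3/16*a_D + 1/16*a_E + 1/16*a_F
  a_D = 0*a_A + 1/8*a_B + 7/16*a_C + 5/16*a_D + 1/8*a_E + 0*a_F
  a_E = 1/16*a_A + 3/8*a_B + 3/8*a_C + 1/16*a_D + 1/16*a_E + 1/16*a_F

Substituting a_A = 1 and a_F = 0, rearrange to (I - Q) a = r where r[i] = P(i -> A):
  [3/4, -7/16, 0, -3/16] . (a_B, a_C, a_D, a_E) = 1/16
  [-5/16, 11/16, -3/16, -1/16] . (a_B, a_C, a_D, a_E) = 1/16
  [-1/8, -7/16, 11/16, -1/8] . (a_B, a_C, a_D, a_E) = 0
  [-3/8, -3/8, -1/16, 15/16] . (a_B, a_C, a_D, a_E) = 1/16

Solving yields:
  a_B = 1/2
  a_C = 1/2
  a_D = 1/2
  a_E = 1/2

Starting state is D, so the absorption probability is a_D = 1/2.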